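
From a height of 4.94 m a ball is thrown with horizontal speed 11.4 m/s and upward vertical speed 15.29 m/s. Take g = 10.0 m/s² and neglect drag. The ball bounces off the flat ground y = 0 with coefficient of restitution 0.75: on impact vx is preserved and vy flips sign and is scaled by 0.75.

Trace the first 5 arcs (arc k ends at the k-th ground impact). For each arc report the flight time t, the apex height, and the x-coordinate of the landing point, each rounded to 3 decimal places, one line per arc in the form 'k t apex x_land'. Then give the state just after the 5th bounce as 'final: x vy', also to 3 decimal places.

Arc 1: start y=4.940, vy=15.290 → t=3.353, apex=16.629, x_land=38.221, impact vy=-18.237
  bounce: vy ← 0.75·18.237 = 13.678
Arc 2: start y=0.000, vy=13.678 → t=2.736, apex=9.354, x_land=69.406, impact vy=-13.678
  bounce: vy ← 0.75·13.678 = 10.258
Arc 3: start y=0.000, vy=10.258 → t=2.052, apex=5.262, x_land=92.795, impact vy=-10.258
  bounce: vy ← 0.75·10.258 = 7.694
Arc 4: start y=0.000, vy=7.694 → t=1.539, apex=2.960, x_land=110.336, impact vy=-7.694
  bounce: vy ← 0.75·7.694 = 5.770
Arc 5: start y=0.000, vy=5.770 → t=1.154, apex=1.665, x_land=123.492, impact vy=-5.770
  bounce: vy ← 0.75·5.770 = 4.328

1 3.353 16.629 38.221
2 2.736 9.354 69.406
3 2.052 5.262 92.795
4 1.539 2.960 110.336
5 1.154 1.665 123.492
final: 123.492 4.328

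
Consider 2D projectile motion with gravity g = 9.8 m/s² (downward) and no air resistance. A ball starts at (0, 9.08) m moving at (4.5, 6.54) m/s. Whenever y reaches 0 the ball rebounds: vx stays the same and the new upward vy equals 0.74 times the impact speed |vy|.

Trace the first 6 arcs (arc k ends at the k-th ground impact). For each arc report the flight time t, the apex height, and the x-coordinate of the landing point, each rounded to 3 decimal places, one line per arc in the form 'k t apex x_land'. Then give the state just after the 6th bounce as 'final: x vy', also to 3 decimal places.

Arc 1: start y=9.080, vy=6.540 → t=2.183, apex=11.262, x_land=9.825, impact vy=-14.857
  bounce: vy ← 0.74·14.857 = 10.994
Arc 2: start y=0.000, vy=10.994 → t=2.244, apex=6.167, x_land=19.922, impact vy=-10.994
  bounce: vy ← 0.74·10.994 = 8.136
Arc 3: start y=0.000, vy=8.136 → t=1.660, apex=3.377, x_land=27.394, impact vy=-8.136
  bounce: vy ← 0.74·8.136 = 6.021
Arc 4: start y=0.000, vy=6.021 → t=1.229, apex=1.849, x_land=32.923, impact vy=-6.021
  bounce: vy ← 0.74·6.021 = 4.455
Arc 5: start y=0.000, vy=4.455 → t=0.909, apex=1.013, x_land=37.014, impact vy=-4.455
  bounce: vy ← 0.74·4.455 = 3.297
Arc 6: start y=0.000, vy=3.297 → t=0.673, apex=0.555, x_land=40.042, impact vy=-3.297
  bounce: vy ← 0.74·3.297 = 2.440

1 2.183 11.262 9.825
2 2.244 6.167 19.922
3 1.660 3.377 27.394
4 1.229 1.849 32.923
5 0.909 1.013 37.014
6 0.673 0.555 40.042
final: 40.042 2.440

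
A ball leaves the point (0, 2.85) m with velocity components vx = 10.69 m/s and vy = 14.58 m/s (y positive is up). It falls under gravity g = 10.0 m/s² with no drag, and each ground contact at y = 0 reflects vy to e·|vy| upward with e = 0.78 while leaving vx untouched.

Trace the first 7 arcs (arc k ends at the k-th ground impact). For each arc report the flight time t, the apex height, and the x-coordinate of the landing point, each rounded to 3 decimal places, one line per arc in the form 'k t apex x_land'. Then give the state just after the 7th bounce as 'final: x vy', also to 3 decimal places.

1 3.100 13.479 33.138
2 2.561 8.201 60.518
3 1.998 4.989 81.875
4 1.558 3.035 98.534
5 1.215 1.847 111.527
6 0.948 1.124 121.662
7 0.740 0.684 129.567
final: 129.567 2.884

Arc 1: start y=2.850, vy=14.580 → t=3.100, apex=13.479, x_land=33.138, impact vy=-16.419
  bounce: vy ← 0.78·16.419 = 12.807
Arc 2: start y=0.000, vy=12.807 → t=2.561, apex=8.201, x_land=60.518, impact vy=-12.807
  bounce: vy ← 0.78·12.807 = 9.989
Arc 3: start y=0.000, vy=9.989 → t=1.998, apex=4.989, x_land=81.875, impact vy=-9.989
  bounce: vy ← 0.78·9.989 = 7.792
Arc 4: start y=0.000, vy=7.792 → t=1.558, apex=3.035, x_land=98.534, impact vy=-7.792
  bounce: vy ← 0.78·7.792 = 6.077
Arc 5: start y=0.000, vy=6.077 → t=1.215, apex=1.847, x_land=111.527, impact vy=-6.077
  bounce: vy ← 0.78·6.077 = 4.740
Arc 6: start y=0.000, vy=4.740 → t=0.948, apex=1.124, x_land=121.662, impact vy=-4.740
  bounce: vy ← 0.78·4.740 = 3.698
Arc 7: start y=0.000, vy=3.698 → t=0.740, apex=0.684, x_land=129.567, impact vy=-3.698
  bounce: vy ← 0.78·3.698 = 2.884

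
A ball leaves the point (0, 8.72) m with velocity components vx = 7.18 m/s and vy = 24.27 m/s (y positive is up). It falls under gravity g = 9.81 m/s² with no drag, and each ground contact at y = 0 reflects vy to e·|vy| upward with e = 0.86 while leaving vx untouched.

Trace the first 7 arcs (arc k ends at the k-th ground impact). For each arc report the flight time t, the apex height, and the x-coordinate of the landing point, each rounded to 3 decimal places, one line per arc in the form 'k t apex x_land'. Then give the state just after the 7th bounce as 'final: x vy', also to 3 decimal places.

1 5.284 38.742 37.942
2 4.834 28.654 72.650
3 4.157 21.192 102.498
4 3.575 15.674 128.168
5 3.075 11.592 150.244
6 2.644 8.574 169.229
7 2.274 6.341 185.557
final: 185.557 9.592

Arc 1: start y=8.720, vy=24.270 → t=5.284, apex=38.742, x_land=37.942, impact vy=-27.570
  bounce: vy ← 0.86·27.570 = 23.710
Arc 2: start y=0.000, vy=23.710 → t=4.834, apex=28.654, x_land=72.650, impact vy=-23.710
  bounce: vy ← 0.86·23.710 = 20.391
Arc 3: start y=0.000, vy=20.391 → t=4.157, apex=21.192, x_land=102.498, impact vy=-20.391
  bounce: vy ← 0.86·20.391 = 17.536
Arc 4: start y=0.000, vy=17.536 → t=3.575, apex=15.674, x_land=128.168, impact vy=-17.536
  bounce: vy ← 0.86·17.536 = 15.081
Arc 5: start y=0.000, vy=15.081 → t=3.075, apex=11.592, x_land=150.244, impact vy=-15.081
  bounce: vy ← 0.86·15.081 = 12.970
Arc 6: start y=0.000, vy=12.970 → t=2.644, apex=8.574, x_land=169.229, impact vy=-12.970
  bounce: vy ← 0.86·12.970 = 11.154
Arc 7: start y=0.000, vy=11.154 → t=2.274, apex=6.341, x_land=185.557, impact vy=-11.154
  bounce: vy ← 0.86·11.154 = 9.592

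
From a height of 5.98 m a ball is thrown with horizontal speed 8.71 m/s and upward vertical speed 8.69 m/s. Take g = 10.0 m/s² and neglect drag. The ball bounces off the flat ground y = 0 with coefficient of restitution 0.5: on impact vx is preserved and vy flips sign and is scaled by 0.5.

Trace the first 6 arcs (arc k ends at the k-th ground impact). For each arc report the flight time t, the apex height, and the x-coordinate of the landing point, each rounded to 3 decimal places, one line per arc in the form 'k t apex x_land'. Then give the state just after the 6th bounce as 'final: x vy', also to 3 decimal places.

Arc 1: start y=5.980, vy=8.690 → t=2.266, apex=9.756, x_land=19.735, impact vy=-13.968
  bounce: vy ← 0.5·13.968 = 6.984
Arc 2: start y=0.000, vy=6.984 → t=1.397, apex=2.439, x_land=31.902, impact vy=-6.984
  bounce: vy ← 0.5·6.984 = 3.492
Arc 3: start y=0.000, vy=3.492 → t=0.698, apex=0.610, x_land=37.985, impact vy=-3.492
  bounce: vy ← 0.5·3.492 = 1.746
Arc 4: start y=0.000, vy=1.746 → t=0.349, apex=0.152, x_land=41.027, impact vy=-1.746
  bounce: vy ← 0.5·1.746 = 0.873
Arc 5: start y=0.000, vy=0.873 → t=0.175, apex=0.038, x_land=42.548, impact vy=-0.873
  bounce: vy ← 0.5·0.873 = 0.437
Arc 6: start y=0.000, vy=0.437 → t=0.087, apex=0.010, x_land=43.308, impact vy=-0.437
  bounce: vy ← 0.5·0.437 = 0.218

1 2.266 9.756 19.735
2 1.397 2.439 31.902
3 0.698 0.610 37.985
4 0.349 0.152 41.027
5 0.175 0.038 42.548
6 0.087 0.010 43.308
final: 43.308 0.218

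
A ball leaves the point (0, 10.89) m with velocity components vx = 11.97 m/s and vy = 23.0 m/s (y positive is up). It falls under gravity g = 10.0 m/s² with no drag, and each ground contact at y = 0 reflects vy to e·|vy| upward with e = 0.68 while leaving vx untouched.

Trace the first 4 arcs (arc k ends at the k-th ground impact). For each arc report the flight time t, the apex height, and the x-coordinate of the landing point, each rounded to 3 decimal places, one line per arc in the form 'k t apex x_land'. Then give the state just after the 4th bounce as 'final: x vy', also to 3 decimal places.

Arc 1: start y=10.890, vy=23.000 → t=5.033, apex=37.340, x_land=60.242, impact vy=-27.328
  bounce: vy ← 0.68·27.328 = 18.583
Arc 2: start y=0.000, vy=18.583 → t=3.717, apex=17.266, x_land=104.729, impact vy=-18.583
  bounce: vy ← 0.68·18.583 = 12.636
Arc 3: start y=0.000, vy=12.636 → t=2.527, apex=7.984, x_land=134.981, impact vy=-12.636
  bounce: vy ← 0.68·12.636 = 8.593
Arc 4: start y=0.000, vy=8.593 → t=1.719, apex=3.692, x_land=155.552, impact vy=-8.593
  bounce: vy ← 0.68·8.593 = 5.843

1 5.033 37.340 60.242
2 3.717 17.266 104.729
3 2.527 7.984 134.981
4 1.719 3.692 155.552
final: 155.552 5.843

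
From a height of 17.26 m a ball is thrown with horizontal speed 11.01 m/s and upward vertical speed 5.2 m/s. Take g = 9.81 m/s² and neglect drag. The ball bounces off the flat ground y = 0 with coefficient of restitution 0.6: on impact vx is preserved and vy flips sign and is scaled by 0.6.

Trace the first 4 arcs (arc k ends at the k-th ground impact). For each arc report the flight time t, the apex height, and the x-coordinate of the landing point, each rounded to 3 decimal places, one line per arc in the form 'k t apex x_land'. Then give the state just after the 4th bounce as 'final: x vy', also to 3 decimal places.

Arc 1: start y=17.260, vy=5.200 → t=2.479, apex=18.638, x_land=27.298, impact vy=-19.123
  bounce: vy ← 0.6·19.123 = 11.474
Arc 2: start y=0.000, vy=11.474 → t=2.339, apex=6.710, x_land=53.052, impact vy=-11.474
  bounce: vy ← 0.6·11.474 = 6.884
Arc 3: start y=0.000, vy=6.884 → t=1.404, apex=2.416, x_land=68.505, impact vy=-6.884
  bounce: vy ← 0.6·6.884 = 4.131
Arc 4: start y=0.000, vy=4.131 → t=0.842, apex=0.870, x_land=77.777, impact vy=-4.131
  bounce: vy ← 0.6·4.131 = 2.478

1 2.479 18.638 27.298
2 2.339 6.710 53.052
3 1.404 2.416 68.505
4 0.842 0.870 77.777
final: 77.777 2.478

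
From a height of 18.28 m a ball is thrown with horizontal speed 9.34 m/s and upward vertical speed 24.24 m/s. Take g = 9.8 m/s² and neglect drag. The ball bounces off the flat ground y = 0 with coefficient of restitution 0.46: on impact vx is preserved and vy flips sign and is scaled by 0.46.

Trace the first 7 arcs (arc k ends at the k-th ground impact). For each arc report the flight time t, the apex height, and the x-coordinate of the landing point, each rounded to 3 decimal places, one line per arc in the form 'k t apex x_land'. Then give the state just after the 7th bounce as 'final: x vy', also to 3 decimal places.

Arc 1: start y=18.280, vy=24.240 → t=5.612, apex=48.258, x_land=52.414, impact vy=-30.755
  bounce: vy ← 0.46·30.755 = 14.147
Arc 2: start y=0.000, vy=14.147 → t=2.887, apex=10.211, x_land=79.380, impact vy=-14.147
  bounce: vy ← 0.46·14.147 = 6.508
Arc 3: start y=0.000, vy=6.508 → t=1.328, apex=2.161, x_land=91.785, impact vy=-6.508
  bounce: vy ← 0.46·6.508 = 2.994
Arc 4: start y=0.000, vy=2.994 → t=0.611, apex=0.457, x_land=97.491, impact vy=-2.994
  bounce: vy ← 0.46·2.994 = 1.377
Arc 5: start y=0.000, vy=1.377 → t=0.281, apex=0.097, x_land=100.115, impact vy=-1.377
  bounce: vy ← 0.46·1.377 = 0.633
Arc 6: start y=0.000, vy=0.633 → t=0.129, apex=0.020, x_land=101.323, impact vy=-0.633
  bounce: vy ← 0.46·0.633 = 0.291
Arc 7: start y=0.000, vy=0.291 → t=0.059, apex=0.004, x_land=101.878, impact vy=-0.291
  bounce: vy ← 0.46·0.291 = 0.134

1 5.612 48.258 52.414
2 2.887 10.211 79.380
3 1.328 2.161 91.785
4 0.611 0.457 97.491
5 0.281 0.097 100.115
6 0.129 0.020 101.323
7 0.059 0.004 101.878
final: 101.878 0.134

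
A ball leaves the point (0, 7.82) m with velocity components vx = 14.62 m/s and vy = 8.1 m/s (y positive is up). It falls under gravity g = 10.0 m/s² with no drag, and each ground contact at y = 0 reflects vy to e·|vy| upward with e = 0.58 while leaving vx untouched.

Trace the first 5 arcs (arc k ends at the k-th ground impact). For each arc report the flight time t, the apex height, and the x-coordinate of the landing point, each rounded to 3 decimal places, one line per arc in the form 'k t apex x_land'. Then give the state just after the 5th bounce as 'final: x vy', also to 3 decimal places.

1 2.300 11.101 33.626
2 1.728 3.734 58.895
3 1.002 1.256 73.551
4 0.581 0.423 82.052
5 0.337 0.142 86.982
final: 86.982 0.978

Arc 1: start y=7.820, vy=8.100 → t=2.300, apex=11.101, x_land=33.626, impact vy=-14.900
  bounce: vy ← 0.58·14.900 = 8.642
Arc 2: start y=0.000, vy=8.642 → t=1.728, apex=3.734, x_land=58.895, impact vy=-8.642
  bounce: vy ← 0.58·8.642 = 5.012
Arc 3: start y=0.000, vy=5.012 → t=1.002, apex=1.256, x_land=73.551, impact vy=-5.012
  bounce: vy ← 0.58·5.012 = 2.907
Arc 4: start y=0.000, vy=2.907 → t=0.581, apex=0.423, x_land=82.052, impact vy=-2.907
  bounce: vy ← 0.58·2.907 = 1.686
Arc 5: start y=0.000, vy=1.686 → t=0.337, apex=0.142, x_land=86.982, impact vy=-1.686
  bounce: vy ← 0.58·1.686 = 0.978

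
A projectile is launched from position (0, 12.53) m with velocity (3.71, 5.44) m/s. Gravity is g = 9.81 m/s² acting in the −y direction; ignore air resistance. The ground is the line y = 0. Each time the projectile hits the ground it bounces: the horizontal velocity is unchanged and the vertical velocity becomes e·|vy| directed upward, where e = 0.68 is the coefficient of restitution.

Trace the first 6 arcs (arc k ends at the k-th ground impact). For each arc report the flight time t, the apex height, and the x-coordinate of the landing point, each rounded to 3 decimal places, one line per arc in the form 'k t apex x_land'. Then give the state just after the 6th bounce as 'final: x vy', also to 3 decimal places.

1 2.246 14.038 8.334
2 2.301 6.491 16.870
3 1.565 3.002 22.674
4 1.064 1.388 26.621
5 0.723 0.642 29.305
6 0.492 0.297 31.130
final: 31.130 1.641

Arc 1: start y=12.530, vy=5.440 → t=2.246, apex=14.038, x_land=8.334, impact vy=-16.596
  bounce: vy ← 0.68·16.596 = 11.285
Arc 2: start y=0.000, vy=11.285 → t=2.301, apex=6.491, x_land=16.870, impact vy=-11.285
  bounce: vy ← 0.68·11.285 = 7.674
Arc 3: start y=0.000, vy=7.674 → t=1.565, apex=3.002, x_land=22.674, impact vy=-7.674
  bounce: vy ← 0.68·7.674 = 5.218
Arc 4: start y=0.000, vy=5.218 → t=1.064, apex=1.388, x_land=26.621, impact vy=-5.218
  bounce: vy ← 0.68·5.218 = 3.548
Arc 5: start y=0.000, vy=3.548 → t=0.723, apex=0.642, x_land=29.305, impact vy=-3.548
  bounce: vy ← 0.68·3.548 = 2.413
Arc 6: start y=0.000, vy=2.413 → t=0.492, apex=0.297, x_land=31.130, impact vy=-2.413
  bounce: vy ← 0.68·2.413 = 1.641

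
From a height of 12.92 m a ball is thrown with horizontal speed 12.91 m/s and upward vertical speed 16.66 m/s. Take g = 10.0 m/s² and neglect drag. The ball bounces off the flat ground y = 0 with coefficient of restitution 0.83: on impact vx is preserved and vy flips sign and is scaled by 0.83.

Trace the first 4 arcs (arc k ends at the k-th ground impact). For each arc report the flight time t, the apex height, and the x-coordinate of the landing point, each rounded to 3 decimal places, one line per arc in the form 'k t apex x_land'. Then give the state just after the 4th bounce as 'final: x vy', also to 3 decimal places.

1 3.981 26.798 51.396
2 3.843 18.461 101.009
3 3.190 12.718 142.188
4 2.647 8.761 176.367
final: 176.367 10.987

Arc 1: start y=12.920, vy=16.660 → t=3.981, apex=26.798, x_land=51.396, impact vy=-23.151
  bounce: vy ← 0.83·23.151 = 19.215
Arc 2: start y=0.000, vy=19.215 → t=3.843, apex=18.461, x_land=101.009, impact vy=-19.215
  bounce: vy ← 0.83·19.215 = 15.949
Arc 3: start y=0.000, vy=15.949 → t=3.190, apex=12.718, x_land=142.188, impact vy=-15.949
  bounce: vy ← 0.83·15.949 = 13.237
Arc 4: start y=0.000, vy=13.237 → t=2.647, apex=8.761, x_land=176.367, impact vy=-13.237
  bounce: vy ← 0.83·13.237 = 10.987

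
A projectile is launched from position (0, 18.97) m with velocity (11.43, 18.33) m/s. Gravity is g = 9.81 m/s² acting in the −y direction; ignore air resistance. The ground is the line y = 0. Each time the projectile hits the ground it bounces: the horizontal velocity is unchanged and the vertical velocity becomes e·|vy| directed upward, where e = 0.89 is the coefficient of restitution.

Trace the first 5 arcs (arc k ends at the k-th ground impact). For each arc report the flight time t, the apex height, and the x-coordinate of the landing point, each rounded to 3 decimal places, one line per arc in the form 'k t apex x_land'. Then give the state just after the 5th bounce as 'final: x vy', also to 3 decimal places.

1 4.581 36.095 52.363
2 4.829 28.591 107.554
3 4.297 22.647 156.674
4 3.825 17.938 200.391
5 3.404 14.209 239.299
final: 239.299 14.860

Arc 1: start y=18.970, vy=18.330 → t=4.581, apex=36.095, x_land=52.363, impact vy=-26.612
  bounce: vy ← 0.89·26.612 = 23.684
Arc 2: start y=0.000, vy=23.684 → t=4.829, apex=28.591, x_land=107.554, impact vy=-23.684
  bounce: vy ← 0.89·23.684 = 21.079
Arc 3: start y=0.000, vy=21.079 → t=4.297, apex=22.647, x_land=156.674, impact vy=-21.079
  bounce: vy ← 0.89·21.079 = 18.760
Arc 4: start y=0.000, vy=18.760 → t=3.825, apex=17.938, x_land=200.391, impact vy=-18.760
  bounce: vy ← 0.89·18.760 = 16.697
Arc 5: start y=0.000, vy=16.697 → t=3.404, apex=14.209, x_land=239.299, impact vy=-16.697
  bounce: vy ← 0.89·16.697 = 14.860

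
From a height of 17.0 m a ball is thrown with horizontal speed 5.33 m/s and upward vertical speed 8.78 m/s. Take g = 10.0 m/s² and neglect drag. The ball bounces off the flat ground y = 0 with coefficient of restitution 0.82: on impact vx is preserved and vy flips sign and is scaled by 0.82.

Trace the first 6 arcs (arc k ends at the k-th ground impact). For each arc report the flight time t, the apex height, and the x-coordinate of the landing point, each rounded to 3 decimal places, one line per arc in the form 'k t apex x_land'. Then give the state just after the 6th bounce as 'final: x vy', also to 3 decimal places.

Arc 1: start y=17.000, vy=8.780 → t=2.920, apex=20.854, x_land=15.565, impact vy=-20.423
  bounce: vy ← 0.82·20.423 = 16.747
Arc 2: start y=0.000, vy=16.747 → t=3.349, apex=14.023, x_land=33.417, impact vy=-16.747
  bounce: vy ← 0.82·16.747 = 13.732
Arc 3: start y=0.000, vy=13.732 → t=2.746, apex=9.429, x_land=48.056, impact vy=-13.732
  bounce: vy ← 0.82·13.732 = 11.260
Arc 4: start y=0.000, vy=11.260 → t=2.252, apex=6.340, x_land=60.059, impact vy=-11.260
  bounce: vy ← 0.82·11.260 = 9.234
Arc 5: start y=0.000, vy=9.234 → t=1.847, apex=4.263, x_land=69.902, impact vy=-9.234
  bounce: vy ← 0.82·9.234 = 7.572
Arc 6: start y=0.000, vy=7.572 → t=1.514, apex=2.866, x_land=77.973, impact vy=-7.572
  bounce: vy ← 0.82·7.572 = 6.209

1 2.920 20.854 15.565
2 3.349 14.023 33.417
3 2.746 9.429 48.056
4 2.252 6.340 60.059
5 1.847 4.263 69.902
6 1.514 2.866 77.973
final: 77.973 6.209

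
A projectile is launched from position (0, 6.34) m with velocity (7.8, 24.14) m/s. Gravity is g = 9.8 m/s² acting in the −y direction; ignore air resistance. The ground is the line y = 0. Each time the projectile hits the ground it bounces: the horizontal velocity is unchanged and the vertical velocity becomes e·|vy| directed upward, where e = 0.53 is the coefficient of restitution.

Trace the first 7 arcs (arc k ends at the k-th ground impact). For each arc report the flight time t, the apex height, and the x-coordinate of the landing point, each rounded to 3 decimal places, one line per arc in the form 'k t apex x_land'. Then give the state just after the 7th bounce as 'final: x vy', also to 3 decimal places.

Arc 1: start y=6.340, vy=24.140 → t=5.176, apex=36.072, x_land=40.377, impact vy=-26.590
  bounce: vy ← 0.53·26.590 = 14.092
Arc 2: start y=0.000, vy=14.092 → t=2.876, apex=10.133, x_land=62.809, impact vy=-14.092
  bounce: vy ← 0.53·14.092 = 7.469
Arc 3: start y=0.000, vy=7.469 → t=1.524, apex=2.846, x_land=74.699, impact vy=-7.469
  bounce: vy ← 0.53·7.469 = 3.959
Arc 4: start y=0.000, vy=3.959 → t=0.808, apex=0.800, x_land=81.000, impact vy=-3.959
  bounce: vy ← 0.53·3.959 = 2.098
Arc 5: start y=0.000, vy=2.098 → t=0.428, apex=0.225, x_land=84.340, impact vy=-2.098
  bounce: vy ← 0.53·2.098 = 1.112
Arc 6: start y=0.000, vy=1.112 → t=0.227, apex=0.063, x_land=86.110, impact vy=-1.112
  bounce: vy ← 0.53·1.112 = 0.589
Arc 7: start y=0.000, vy=0.589 → t=0.120, apex=0.018, x_land=87.048, impact vy=-0.589
  bounce: vy ← 0.53·0.589 = 0.312

1 5.176 36.072 40.377
2 2.876 10.133 62.809
3 1.524 2.846 74.699
4 0.808 0.800 81.000
5 0.428 0.225 84.340
6 0.227 0.063 86.110
7 0.120 0.018 87.048
final: 87.048 0.312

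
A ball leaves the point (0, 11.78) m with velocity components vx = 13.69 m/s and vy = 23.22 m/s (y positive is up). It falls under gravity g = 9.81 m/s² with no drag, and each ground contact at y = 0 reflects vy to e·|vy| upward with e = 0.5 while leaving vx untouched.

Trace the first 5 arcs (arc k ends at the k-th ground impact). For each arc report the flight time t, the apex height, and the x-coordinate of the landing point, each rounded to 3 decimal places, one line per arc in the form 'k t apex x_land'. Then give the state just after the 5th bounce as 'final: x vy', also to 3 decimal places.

Arc 1: start y=11.780, vy=23.220 → t=5.196, apex=39.261, x_land=71.135, impact vy=-27.754
  bounce: vy ← 0.5·27.754 = 13.877
Arc 2: start y=0.000, vy=13.877 → t=2.829, apex=9.815, x_land=109.866, impact vy=-13.877
  bounce: vy ← 0.5·13.877 = 6.939
Arc 3: start y=0.000, vy=6.939 → t=1.415, apex=2.454, x_land=129.232, impact vy=-6.939
  bounce: vy ← 0.5·6.939 = 3.469
Arc 4: start y=0.000, vy=3.469 → t=0.707, apex=0.613, x_land=138.915, impact vy=-3.469
  bounce: vy ← 0.5·3.469 = 1.735
Arc 5: start y=0.000, vy=1.735 → t=0.354, apex=0.153, x_land=143.756, impact vy=-1.735
  bounce: vy ← 0.5·1.735 = 0.867

1 5.196 39.261 71.135
2 2.829 9.815 109.866
3 1.415 2.454 129.232
4 0.707 0.613 138.915
5 0.354 0.153 143.756
final: 143.756 0.867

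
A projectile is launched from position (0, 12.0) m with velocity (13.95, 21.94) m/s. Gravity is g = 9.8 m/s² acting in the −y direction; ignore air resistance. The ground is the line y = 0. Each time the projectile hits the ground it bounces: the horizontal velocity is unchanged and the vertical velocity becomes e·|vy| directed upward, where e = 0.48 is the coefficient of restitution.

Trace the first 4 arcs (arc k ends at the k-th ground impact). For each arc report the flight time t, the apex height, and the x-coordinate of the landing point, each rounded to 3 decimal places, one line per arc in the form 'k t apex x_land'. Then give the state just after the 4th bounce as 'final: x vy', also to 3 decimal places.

1 4.970 36.559 69.335
2 2.622 8.423 105.916
3 1.259 1.941 123.474
4 0.604 0.447 131.902
final: 131.902 1.421

Arc 1: start y=12.000, vy=21.940 → t=4.970, apex=36.559, x_land=69.335, impact vy=-26.769
  bounce: vy ← 0.48·26.769 = 12.849
Arc 2: start y=0.000, vy=12.849 → t=2.622, apex=8.423, x_land=105.916, impact vy=-12.849
  bounce: vy ← 0.48·12.849 = 6.168
Arc 3: start y=0.000, vy=6.168 → t=1.259, apex=1.941, x_land=123.474, impact vy=-6.168
  bounce: vy ← 0.48·6.168 = 2.960
Arc 4: start y=0.000, vy=2.960 → t=0.604, apex=0.447, x_land=131.902, impact vy=-2.960
  bounce: vy ← 0.48·2.960 = 1.421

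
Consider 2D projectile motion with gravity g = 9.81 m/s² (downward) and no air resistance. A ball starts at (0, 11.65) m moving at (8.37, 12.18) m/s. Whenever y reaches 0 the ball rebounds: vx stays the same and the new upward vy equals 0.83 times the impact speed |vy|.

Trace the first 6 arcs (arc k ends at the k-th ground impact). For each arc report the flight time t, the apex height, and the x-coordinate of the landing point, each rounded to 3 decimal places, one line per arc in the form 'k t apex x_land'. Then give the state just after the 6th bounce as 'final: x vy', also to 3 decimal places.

1 3.221 19.211 26.957
2 3.285 13.235 54.454
3 2.727 9.117 77.277
4 2.263 6.281 96.220
5 1.878 4.327 111.943
6 1.559 2.981 124.993
final: 124.993 6.347

Arc 1: start y=11.650, vy=12.180 → t=3.221, apex=19.211, x_land=26.957, impact vy=-19.415
  bounce: vy ← 0.83·19.415 = 16.114
Arc 2: start y=0.000, vy=16.114 → t=3.285, apex=13.235, x_land=54.454, impact vy=-16.114
  bounce: vy ← 0.83·16.114 = 13.375
Arc 3: start y=0.000, vy=13.375 → t=2.727, apex=9.117, x_land=77.277, impact vy=-13.375
  bounce: vy ← 0.83·13.375 = 11.101
Arc 4: start y=0.000, vy=11.101 → t=2.263, apex=6.281, x_land=96.220, impact vy=-11.101
  bounce: vy ← 0.83·11.101 = 9.214
Arc 5: start y=0.000, vy=9.214 → t=1.878, apex=4.327, x_land=111.943, impact vy=-9.214
  bounce: vy ← 0.83·9.214 = 7.647
Arc 6: start y=0.000, vy=7.647 → t=1.559, apex=2.981, x_land=124.993, impact vy=-7.647
  bounce: vy ← 0.83·7.647 = 6.347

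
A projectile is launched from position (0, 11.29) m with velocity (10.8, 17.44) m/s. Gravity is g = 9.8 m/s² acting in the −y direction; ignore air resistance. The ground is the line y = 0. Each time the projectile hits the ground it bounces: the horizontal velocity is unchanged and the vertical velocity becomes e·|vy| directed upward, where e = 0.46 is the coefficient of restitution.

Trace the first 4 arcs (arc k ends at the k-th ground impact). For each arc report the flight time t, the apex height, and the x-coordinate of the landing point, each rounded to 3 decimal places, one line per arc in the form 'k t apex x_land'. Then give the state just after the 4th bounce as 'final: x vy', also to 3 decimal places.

Arc 1: start y=11.290, vy=17.440 → t=4.119, apex=26.808, x_land=44.481, impact vy=-22.922
  bounce: vy ← 0.46·22.922 = 10.544
Arc 2: start y=0.000, vy=10.544 → t=2.152, apex=5.673, x_land=67.722, impact vy=-10.544
  bounce: vy ← 0.46·10.544 = 4.850
Arc 3: start y=0.000, vy=4.850 → t=0.990, apex=1.200, x_land=78.412, impact vy=-4.850
  bounce: vy ← 0.46·4.850 = 2.231
Arc 4: start y=0.000, vy=2.231 → t=0.455, apex=0.254, x_land=83.330, impact vy=-2.231
  bounce: vy ← 0.46·2.231 = 1.026

1 4.119 26.808 44.481
2 2.152 5.673 67.722
3 0.990 1.200 78.412
4 0.455 0.254 83.330
final: 83.330 1.026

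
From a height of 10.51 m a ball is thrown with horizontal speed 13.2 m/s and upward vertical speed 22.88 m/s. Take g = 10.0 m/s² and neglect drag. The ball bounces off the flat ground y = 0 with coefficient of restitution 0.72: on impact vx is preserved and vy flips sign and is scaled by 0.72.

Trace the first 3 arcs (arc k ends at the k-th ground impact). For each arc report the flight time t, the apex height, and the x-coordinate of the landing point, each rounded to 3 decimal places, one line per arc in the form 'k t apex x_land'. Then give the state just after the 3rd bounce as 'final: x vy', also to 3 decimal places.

Arc 1: start y=10.510, vy=22.880 → t=4.997, apex=36.685, x_land=65.956, impact vy=-27.087
  bounce: vy ← 0.72·27.087 = 19.502
Arc 2: start y=0.000, vy=19.502 → t=3.900, apex=19.017, x_land=117.443, impact vy=-19.502
  bounce: vy ← 0.72·19.502 = 14.042
Arc 3: start y=0.000, vy=14.042 → t=2.808, apex=9.859, x_land=154.513, impact vy=-14.042
  bounce: vy ← 0.72·14.042 = 10.110

1 4.997 36.685 65.956
2 3.900 19.017 117.443
3 2.808 9.859 154.513
final: 154.513 10.110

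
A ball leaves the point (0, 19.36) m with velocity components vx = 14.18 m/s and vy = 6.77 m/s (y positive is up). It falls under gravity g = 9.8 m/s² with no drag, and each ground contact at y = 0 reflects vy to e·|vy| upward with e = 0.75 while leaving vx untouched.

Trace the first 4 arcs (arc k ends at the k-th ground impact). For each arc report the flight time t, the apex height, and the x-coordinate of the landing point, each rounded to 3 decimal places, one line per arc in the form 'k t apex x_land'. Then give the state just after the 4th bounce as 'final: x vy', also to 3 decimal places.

Arc 1: start y=19.360, vy=6.770 → t=2.795, apex=21.698, x_land=39.635, impact vy=-20.623
  bounce: vy ← 0.75·20.623 = 15.467
Arc 2: start y=0.000, vy=15.467 → t=3.157, apex=12.205, x_land=84.395, impact vy=-15.467
  bounce: vy ← 0.75·15.467 = 11.600
Arc 3: start y=0.000, vy=11.600 → t=2.367, apex=6.866, x_land=117.964, impact vy=-11.600
  bounce: vy ← 0.75·11.600 = 8.700
Arc 4: start y=0.000, vy=8.700 → t=1.776, apex=3.862, x_land=143.141, impact vy=-8.700
  bounce: vy ← 0.75·8.700 = 6.525

1 2.795 21.698 39.635
2 3.157 12.205 84.395
3 2.367 6.866 117.964
4 1.776 3.862 143.141
final: 143.141 6.525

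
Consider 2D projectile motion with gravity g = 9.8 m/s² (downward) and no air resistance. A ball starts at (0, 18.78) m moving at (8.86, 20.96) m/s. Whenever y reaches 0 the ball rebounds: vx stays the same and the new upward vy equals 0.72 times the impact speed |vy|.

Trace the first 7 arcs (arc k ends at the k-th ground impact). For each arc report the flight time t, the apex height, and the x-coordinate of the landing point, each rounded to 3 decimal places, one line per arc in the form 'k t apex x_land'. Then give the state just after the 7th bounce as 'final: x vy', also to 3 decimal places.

Arc 1: start y=18.780, vy=20.960 → t=5.038, apex=41.194, x_land=44.639, impact vy=-28.415
  bounce: vy ← 0.72·28.415 = 20.459
Arc 2: start y=0.000, vy=20.459 → t=4.175, apex=21.355, x_land=81.632, impact vy=-20.459
  bounce: vy ← 0.72·20.459 = 14.730
Arc 3: start y=0.000, vy=14.730 → t=3.006, apex=11.071, x_land=108.267, impact vy=-14.730
  bounce: vy ← 0.72·14.730 = 10.606
Arc 4: start y=0.000, vy=10.606 → t=2.164, apex=5.739, x_land=127.444, impact vy=-10.606
  bounce: vy ← 0.72·10.606 = 7.636
Arc 5: start y=0.000, vy=7.636 → t=1.558, apex=2.975, x_land=141.251, impact vy=-7.636
  bounce: vy ← 0.72·7.636 = 5.498
Arc 6: start y=0.000, vy=5.498 → t=1.122, apex=1.542, x_land=151.193, impact vy=-5.498
  bounce: vy ← 0.72·5.498 = 3.959
Arc 7: start y=0.000, vy=3.959 → t=0.808, apex=0.800, x_land=158.350, impact vy=-3.959
  bounce: vy ← 0.72·3.959 = 2.850

1 5.038 41.194 44.639
2 4.175 21.355 81.632
3 3.006 11.071 108.267
4 2.164 5.739 127.444
5 1.558 2.975 141.251
6 1.122 1.542 151.193
7 0.808 0.800 158.350
final: 158.350 2.850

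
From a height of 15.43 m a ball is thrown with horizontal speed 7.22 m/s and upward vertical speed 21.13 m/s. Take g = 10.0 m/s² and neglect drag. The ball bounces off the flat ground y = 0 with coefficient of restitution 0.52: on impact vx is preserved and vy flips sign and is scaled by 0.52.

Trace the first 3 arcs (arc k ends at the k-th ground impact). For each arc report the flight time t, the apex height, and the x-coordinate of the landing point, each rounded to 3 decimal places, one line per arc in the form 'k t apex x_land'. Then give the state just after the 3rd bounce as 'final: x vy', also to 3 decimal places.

Arc 1: start y=15.430, vy=21.130 → t=4.861, apex=37.754, x_land=35.095, impact vy=-27.479
  bounce: vy ← 0.52·27.479 = 14.289
Arc 2: start y=0.000, vy=14.289 → t=2.858, apex=10.209, x_land=55.729, impact vy=-14.289
  bounce: vy ← 0.52·14.289 = 7.430
Arc 3: start y=0.000, vy=7.430 → t=1.486, apex=2.760, x_land=66.458, impact vy=-7.430
  bounce: vy ← 0.52·7.430 = 3.864

1 4.861 37.754 35.095
2 2.858 10.209 55.729
3 1.486 2.760 66.458
final: 66.458 3.864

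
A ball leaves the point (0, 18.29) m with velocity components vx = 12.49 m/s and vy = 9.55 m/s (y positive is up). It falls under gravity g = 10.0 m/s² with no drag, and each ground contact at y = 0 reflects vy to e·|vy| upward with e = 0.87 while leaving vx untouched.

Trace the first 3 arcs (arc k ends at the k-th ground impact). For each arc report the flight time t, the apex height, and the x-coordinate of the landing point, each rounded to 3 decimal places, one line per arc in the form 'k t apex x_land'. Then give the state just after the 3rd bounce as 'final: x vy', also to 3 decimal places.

1 3.093 22.850 38.629
2 3.720 17.295 85.088
3 3.236 13.091 125.507
final: 125.507 14.077

Arc 1: start y=18.290, vy=9.550 → t=3.093, apex=22.850, x_land=38.629, impact vy=-21.378
  bounce: vy ← 0.87·21.378 = 18.599
Arc 2: start y=0.000, vy=18.599 → t=3.720, apex=17.295, x_land=85.088, impact vy=-18.599
  bounce: vy ← 0.87·18.599 = 16.181
Arc 3: start y=0.000, vy=16.181 → t=3.236, apex=13.091, x_land=125.507, impact vy=-16.181
  bounce: vy ← 0.87·16.181 = 14.077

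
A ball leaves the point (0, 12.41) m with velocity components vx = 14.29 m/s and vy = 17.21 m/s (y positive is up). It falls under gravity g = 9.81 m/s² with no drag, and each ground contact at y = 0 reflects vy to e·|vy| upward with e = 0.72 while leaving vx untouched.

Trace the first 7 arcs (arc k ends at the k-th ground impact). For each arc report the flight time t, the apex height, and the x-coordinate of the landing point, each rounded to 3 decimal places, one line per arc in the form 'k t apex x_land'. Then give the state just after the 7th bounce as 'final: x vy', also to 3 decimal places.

1 4.122 27.506 58.909
2 3.410 14.259 107.638
3 2.455 7.392 142.723
4 1.768 3.832 167.985
5 1.273 1.986 186.173
6 0.916 1.030 199.268
7 0.660 0.534 208.697
final: 208.697 2.330

Arc 1: start y=12.410, vy=17.210 → t=4.122, apex=27.506, x_land=58.909, impact vy=-23.231
  bounce: vy ← 0.72·23.231 = 16.726
Arc 2: start y=0.000, vy=16.726 → t=3.410, apex=14.259, x_land=107.638, impact vy=-16.726
  bounce: vy ← 0.72·16.726 = 12.043
Arc 3: start y=0.000, vy=12.043 → t=2.455, apex=7.392, x_land=142.723, impact vy=-12.043
  bounce: vy ← 0.72·12.043 = 8.671
Arc 4: start y=0.000, vy=8.671 → t=1.768, apex=3.832, x_land=167.985, impact vy=-8.671
  bounce: vy ← 0.72·8.671 = 6.243
Arc 5: start y=0.000, vy=6.243 → t=1.273, apex=1.986, x_land=186.173, impact vy=-6.243
  bounce: vy ← 0.72·6.243 = 4.495
Arc 6: start y=0.000, vy=4.495 → t=0.916, apex=1.030, x_land=199.268, impact vy=-4.495
  bounce: vy ← 0.72·4.495 = 3.236
Arc 7: start y=0.000, vy=3.236 → t=0.660, apex=0.534, x_land=208.697, impact vy=-3.236
  bounce: vy ← 0.72·3.236 = 2.330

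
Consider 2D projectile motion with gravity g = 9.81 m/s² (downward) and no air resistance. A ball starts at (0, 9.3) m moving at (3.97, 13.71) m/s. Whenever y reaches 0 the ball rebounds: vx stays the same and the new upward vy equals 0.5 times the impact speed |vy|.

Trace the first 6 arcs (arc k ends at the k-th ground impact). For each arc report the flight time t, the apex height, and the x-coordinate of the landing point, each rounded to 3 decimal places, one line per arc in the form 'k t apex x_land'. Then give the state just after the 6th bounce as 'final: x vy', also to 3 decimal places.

Arc 1: start y=9.300, vy=13.710 → t=3.359, apex=18.880, x_land=13.337, impact vy=-19.247
  bounce: vy ← 0.5·19.247 = 9.623
Arc 2: start y=0.000, vy=9.623 → t=1.962, apex=4.720, x_land=21.126, impact vy=-9.623
  bounce: vy ← 0.5·9.623 = 4.812
Arc 3: start y=0.000, vy=4.812 → t=0.981, apex=1.180, x_land=25.020, impact vy=-4.812
  bounce: vy ← 0.5·4.812 = 2.406
Arc 4: start y=0.000, vy=2.406 → t=0.490, apex=0.295, x_land=26.968, impact vy=-2.406
  bounce: vy ← 0.5·2.406 = 1.203
Arc 5: start y=0.000, vy=1.203 → t=0.245, apex=0.074, x_land=27.941, impact vy=-1.203
  bounce: vy ← 0.5·1.203 = 0.601
Arc 6: start y=0.000, vy=0.601 → t=0.123, apex=0.018, x_land=28.428, impact vy=-0.601
  bounce: vy ← 0.5·0.601 = 0.301

1 3.359 18.880 13.337
2 1.962 4.720 21.126
3 0.981 1.180 25.020
4 0.490 0.295 26.968
5 0.245 0.074 27.941
6 0.123 0.018 28.428
final: 28.428 0.301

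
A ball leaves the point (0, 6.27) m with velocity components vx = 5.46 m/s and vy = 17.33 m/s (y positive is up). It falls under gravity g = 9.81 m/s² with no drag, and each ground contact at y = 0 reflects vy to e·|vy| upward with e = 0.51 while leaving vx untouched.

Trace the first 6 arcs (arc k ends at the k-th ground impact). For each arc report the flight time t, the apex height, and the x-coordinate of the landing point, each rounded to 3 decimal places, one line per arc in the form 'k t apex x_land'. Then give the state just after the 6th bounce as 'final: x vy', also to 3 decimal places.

Arc 1: start y=6.270, vy=17.330 → t=3.864, apex=21.577, x_land=21.097, impact vy=-20.575
  bounce: vy ← 0.51·20.575 = 10.493
Arc 2: start y=0.000, vy=10.493 → t=2.139, apex=5.612, x_land=32.778, impact vy=-10.493
  bounce: vy ← 0.51·10.493 = 5.352
Arc 3: start y=0.000, vy=5.352 → t=1.091, apex=1.460, x_land=38.735, impact vy=-5.352
  bounce: vy ← 0.51·5.352 = 2.729
Arc 4: start y=0.000, vy=2.729 → t=0.556, apex=0.380, x_land=41.773, impact vy=-2.729
  bounce: vy ← 0.51·2.729 = 1.392
Arc 5: start y=0.000, vy=1.392 → t=0.284, apex=0.099, x_land=43.323, impact vy=-1.392
  bounce: vy ← 0.51·1.392 = 0.710
Arc 6: start y=0.000, vy=0.710 → t=0.145, apex=0.026, x_land=44.113, impact vy=-0.710
  bounce: vy ← 0.51·0.710 = 0.362

1 3.864 21.577 21.097
2 2.139 5.612 32.778
3 1.091 1.460 38.735
4 0.556 0.380 41.773
5 0.284 0.099 43.323
6 0.145 0.026 44.113
final: 44.113 0.362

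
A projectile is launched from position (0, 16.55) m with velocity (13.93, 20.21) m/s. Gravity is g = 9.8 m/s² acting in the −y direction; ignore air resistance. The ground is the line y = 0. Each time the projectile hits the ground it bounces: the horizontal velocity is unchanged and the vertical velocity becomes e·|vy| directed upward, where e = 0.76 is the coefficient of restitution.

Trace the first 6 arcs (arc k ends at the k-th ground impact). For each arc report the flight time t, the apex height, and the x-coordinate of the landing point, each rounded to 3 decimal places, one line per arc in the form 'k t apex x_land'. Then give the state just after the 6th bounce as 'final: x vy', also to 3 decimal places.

1 4.825 37.389 67.206
2 4.199 21.596 125.694
3 3.191 12.474 170.145
4 2.425 7.205 203.928
5 1.843 4.162 229.603
6 1.401 2.404 249.116
final: 249.116 5.217

Arc 1: start y=16.550, vy=20.210 → t=4.825, apex=37.389, x_land=67.206, impact vy=-27.071
  bounce: vy ← 0.76·27.071 = 20.574
Arc 2: start y=0.000, vy=20.574 → t=4.199, apex=21.596, x_land=125.694, impact vy=-20.574
  bounce: vy ← 0.76·20.574 = 15.636
Arc 3: start y=0.000, vy=15.636 → t=3.191, apex=12.474, x_land=170.145, impact vy=-15.636
  bounce: vy ← 0.76·15.636 = 11.883
Arc 4: start y=0.000, vy=11.883 → t=2.425, apex=7.205, x_land=203.928, impact vy=-11.883
  bounce: vy ← 0.76·11.883 = 9.031
Arc 5: start y=0.000, vy=9.031 → t=1.843, apex=4.162, x_land=229.603, impact vy=-9.031
  bounce: vy ← 0.76·9.031 = 6.864
Arc 6: start y=0.000, vy=6.864 → t=1.401, apex=2.404, x_land=249.116, impact vy=-6.864
  bounce: vy ← 0.76·6.864 = 5.217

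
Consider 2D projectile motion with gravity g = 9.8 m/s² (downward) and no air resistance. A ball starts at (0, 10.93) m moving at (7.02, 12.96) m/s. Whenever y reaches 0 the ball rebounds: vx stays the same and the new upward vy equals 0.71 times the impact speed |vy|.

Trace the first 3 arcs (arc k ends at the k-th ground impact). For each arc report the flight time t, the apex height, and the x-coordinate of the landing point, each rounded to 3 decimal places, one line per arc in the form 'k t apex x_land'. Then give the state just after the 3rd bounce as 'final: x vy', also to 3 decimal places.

Arc 1: start y=10.930, vy=12.960 → t=3.317, apex=19.499, x_land=23.288, impact vy=-19.550
  bounce: vy ← 0.71·19.550 = 13.880
Arc 2: start y=0.000, vy=13.880 → t=2.833, apex=9.830, x_land=43.173, impact vy=-13.880
  bounce: vy ← 0.71·13.880 = 9.855
Arc 3: start y=0.000, vy=9.855 → t=2.011, apex=4.955, x_land=57.292, impact vy=-9.855
  bounce: vy ← 0.71·9.855 = 6.997

1 3.317 19.499 23.288
2 2.833 9.830 43.173
3 2.011 4.955 57.292
final: 57.292 6.997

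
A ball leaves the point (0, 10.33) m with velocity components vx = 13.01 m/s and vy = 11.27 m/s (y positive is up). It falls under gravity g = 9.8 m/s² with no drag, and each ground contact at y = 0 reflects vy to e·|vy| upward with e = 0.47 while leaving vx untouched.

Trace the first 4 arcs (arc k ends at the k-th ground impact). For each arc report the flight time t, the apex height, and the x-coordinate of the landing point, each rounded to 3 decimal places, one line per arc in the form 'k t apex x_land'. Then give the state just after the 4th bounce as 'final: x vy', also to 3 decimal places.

1 3.002 16.810 39.059
2 1.741 3.713 61.710
3 0.818 0.820 72.356
4 0.385 0.181 77.360
final: 77.360 0.886

Arc 1: start y=10.330, vy=11.270 → t=3.002, apex=16.810, x_land=39.059, impact vy=-18.152
  bounce: vy ← 0.47·18.152 = 8.531
Arc 2: start y=0.000, vy=8.531 → t=1.741, apex=3.713, x_land=61.710, impact vy=-8.531
  bounce: vy ← 0.47·8.531 = 4.010
Arc 3: start y=0.000, vy=4.010 → t=0.818, apex=0.820, x_land=72.356, impact vy=-4.010
  bounce: vy ← 0.47·4.010 = 1.885
Arc 4: start y=0.000, vy=1.885 → t=0.385, apex=0.181, x_land=77.360, impact vy=-1.885
  bounce: vy ← 0.47·1.885 = 0.886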